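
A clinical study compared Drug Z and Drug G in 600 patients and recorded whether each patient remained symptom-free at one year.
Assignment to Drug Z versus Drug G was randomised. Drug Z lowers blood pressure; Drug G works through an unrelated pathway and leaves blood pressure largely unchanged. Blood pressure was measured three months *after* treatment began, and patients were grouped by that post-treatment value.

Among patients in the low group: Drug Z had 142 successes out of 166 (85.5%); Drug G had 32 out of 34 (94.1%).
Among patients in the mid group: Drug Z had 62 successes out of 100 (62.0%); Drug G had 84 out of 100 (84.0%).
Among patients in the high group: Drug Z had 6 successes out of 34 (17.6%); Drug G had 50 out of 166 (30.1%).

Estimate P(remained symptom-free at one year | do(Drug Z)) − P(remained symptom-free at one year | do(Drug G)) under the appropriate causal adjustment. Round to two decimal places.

+0.15

Drug G is higher inside every blood pressure stratum but Drug Z is higher in aggregate. Whether to stratify depends on how blood pressure relates to the drug.
Blood pressure is downstream of the drug. One should not condition on a consequence of treatment, so the overall rates are the right comparison.
The causal difference is the pooled difference: 0.700 − 0.553 = +0.147.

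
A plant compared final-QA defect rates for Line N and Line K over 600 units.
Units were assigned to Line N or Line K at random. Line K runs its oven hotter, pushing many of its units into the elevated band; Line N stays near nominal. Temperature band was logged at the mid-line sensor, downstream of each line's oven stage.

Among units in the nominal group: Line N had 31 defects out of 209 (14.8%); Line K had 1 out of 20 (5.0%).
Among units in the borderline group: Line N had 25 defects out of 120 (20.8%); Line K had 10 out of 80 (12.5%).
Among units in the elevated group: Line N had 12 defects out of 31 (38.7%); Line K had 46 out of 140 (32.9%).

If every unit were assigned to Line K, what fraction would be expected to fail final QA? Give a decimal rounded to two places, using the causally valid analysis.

0.24

The distribution of in-process temperature band is itself part of what the line does — it is an intermediate outcome. Holding it fixed would remove that part of the effect; the total effect is the pooled difference.
So P(outcome | do(Line K)) is just the pooled rate for Line K: 57/240 = 0.237.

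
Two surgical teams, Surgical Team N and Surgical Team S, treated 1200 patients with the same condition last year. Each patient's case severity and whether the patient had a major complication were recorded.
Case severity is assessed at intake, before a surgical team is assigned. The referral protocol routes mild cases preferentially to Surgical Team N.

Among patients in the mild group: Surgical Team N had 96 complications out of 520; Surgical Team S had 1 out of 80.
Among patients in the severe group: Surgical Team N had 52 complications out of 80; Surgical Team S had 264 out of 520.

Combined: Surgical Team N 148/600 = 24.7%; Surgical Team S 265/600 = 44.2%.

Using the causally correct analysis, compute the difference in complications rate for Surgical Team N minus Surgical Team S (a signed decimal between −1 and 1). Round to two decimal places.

+0.16

The case severity-specific comparison favours Surgical Team S throughout, but the pooled figures favour Surgical Team N. The question is whether to condition on case severity.
Since case severity is a pre-existing factor (not a product of the surgical team) and it affects the outcome on its own, it is a confounder. The stratified rates, not the pooled rate, identify the causal effect.
Adjusting over the population distribution of case severity: 0.500·(0.185−0.013) + 0.500·(0.650−0.508) = +0.157.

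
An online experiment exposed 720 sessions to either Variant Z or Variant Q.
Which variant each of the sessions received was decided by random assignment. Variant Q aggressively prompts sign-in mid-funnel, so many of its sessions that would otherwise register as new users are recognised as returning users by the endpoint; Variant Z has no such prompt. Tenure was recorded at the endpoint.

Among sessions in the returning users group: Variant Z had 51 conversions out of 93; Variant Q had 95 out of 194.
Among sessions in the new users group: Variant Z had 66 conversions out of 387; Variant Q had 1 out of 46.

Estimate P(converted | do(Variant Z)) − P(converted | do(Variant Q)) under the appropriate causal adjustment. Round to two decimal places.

-0.16

Stratifying would compare variants among sessions the variants themselves sorted into user tenure groups — a form of selection on an intermediate. The unconditioned pooled rates give the total causal effect.
The causal difference is the pooled difference: 0.244 − 0.400 = -0.156.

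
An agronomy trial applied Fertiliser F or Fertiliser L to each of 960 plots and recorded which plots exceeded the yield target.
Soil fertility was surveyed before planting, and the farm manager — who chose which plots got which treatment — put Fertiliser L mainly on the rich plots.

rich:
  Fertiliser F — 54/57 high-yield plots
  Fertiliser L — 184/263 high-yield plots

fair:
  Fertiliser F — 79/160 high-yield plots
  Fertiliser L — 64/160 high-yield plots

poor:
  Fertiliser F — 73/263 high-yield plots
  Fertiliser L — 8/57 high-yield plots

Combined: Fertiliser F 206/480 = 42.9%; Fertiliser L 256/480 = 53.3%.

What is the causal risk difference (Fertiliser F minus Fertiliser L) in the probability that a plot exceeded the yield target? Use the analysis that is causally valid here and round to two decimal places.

+0.16

The soil fertility-specific comparison favours Fertiliser F throughout, but the pooled figures favour Fertiliser L. The question is whether to condition on soil fertility.
Soil fertility satisfies the back-door criterion: it is not a descendant of the fertiliser, and it blocks the spurious path from fertiliser to outcome. Adjusting for it (i.e., using the within-soil fertility rates) gives the causal effect.
Adjusting over the population distribution of soil fertility: 0.333·(0.947−0.700) + 0.333·(0.494−0.400) + 0.333·(0.278−0.140) = +0.160.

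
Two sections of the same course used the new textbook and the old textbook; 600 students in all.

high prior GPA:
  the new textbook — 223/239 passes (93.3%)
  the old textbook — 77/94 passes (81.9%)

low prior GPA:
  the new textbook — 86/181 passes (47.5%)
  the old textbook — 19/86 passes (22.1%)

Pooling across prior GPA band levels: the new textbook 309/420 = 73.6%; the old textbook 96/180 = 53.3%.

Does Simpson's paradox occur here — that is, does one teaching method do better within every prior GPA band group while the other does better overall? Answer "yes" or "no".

no

Within each prior GPA band level (high prior GPA 93.3% vs 81.9%; low prior GPA 47.5% vs 22.1%), the new textbook has the higher rate every time. Pooled: 73.6% vs 53.3% — the new textbook has the higher rate overall. They agree.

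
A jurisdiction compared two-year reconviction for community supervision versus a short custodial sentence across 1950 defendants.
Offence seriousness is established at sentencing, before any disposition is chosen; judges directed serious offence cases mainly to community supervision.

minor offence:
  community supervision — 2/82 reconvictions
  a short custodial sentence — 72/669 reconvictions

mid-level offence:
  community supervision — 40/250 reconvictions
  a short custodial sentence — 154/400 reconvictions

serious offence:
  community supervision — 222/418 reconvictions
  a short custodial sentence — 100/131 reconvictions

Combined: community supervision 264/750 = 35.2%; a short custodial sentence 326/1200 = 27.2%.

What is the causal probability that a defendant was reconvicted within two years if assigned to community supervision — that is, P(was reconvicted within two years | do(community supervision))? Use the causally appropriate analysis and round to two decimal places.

Offence seriousness is set before the disposition has any effect — it is not caused by the disposition — and it independently drives the outcome. That makes it a confounder, so the causal comparison is within offence seriousness levels.
Standardising community supervision to the population offence seriousness mix: 0.385·2/82 + 0.333·40/250 + 0.282·222/418 = 0.212.

0.21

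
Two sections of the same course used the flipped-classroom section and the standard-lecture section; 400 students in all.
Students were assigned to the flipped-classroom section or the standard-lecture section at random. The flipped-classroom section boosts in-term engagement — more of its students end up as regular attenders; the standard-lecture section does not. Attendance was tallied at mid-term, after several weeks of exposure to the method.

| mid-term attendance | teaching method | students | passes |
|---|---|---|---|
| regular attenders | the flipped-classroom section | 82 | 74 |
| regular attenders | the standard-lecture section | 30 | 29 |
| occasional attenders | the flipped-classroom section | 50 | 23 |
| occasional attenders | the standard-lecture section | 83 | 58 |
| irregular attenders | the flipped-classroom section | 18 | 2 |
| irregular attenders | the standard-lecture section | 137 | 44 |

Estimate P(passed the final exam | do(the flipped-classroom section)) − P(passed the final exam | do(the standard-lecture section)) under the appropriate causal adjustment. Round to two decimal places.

The stratified and pooled comparisons disagree (the standard-lecture section wins within each mid-term attendance; the flipped-classroom section wins overall), so the answer turns on the causal role of mid-term attendance.
The distribution of mid-term attendance is itself part of what the teaching method does — it is an intermediate outcome. Holding it fixed would remove that part of the effect; the total effect is the pooled difference.
The causal difference is the pooled difference: 0.660 − 0.524 = +0.136.

+0.14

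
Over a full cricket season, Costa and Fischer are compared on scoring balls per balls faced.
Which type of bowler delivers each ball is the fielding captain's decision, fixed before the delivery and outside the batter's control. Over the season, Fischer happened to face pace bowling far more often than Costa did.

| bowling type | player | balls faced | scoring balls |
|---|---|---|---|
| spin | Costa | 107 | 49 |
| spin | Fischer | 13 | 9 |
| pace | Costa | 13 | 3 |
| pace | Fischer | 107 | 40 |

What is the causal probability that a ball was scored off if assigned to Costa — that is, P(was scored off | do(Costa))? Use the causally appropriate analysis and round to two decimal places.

0.34

The bowling type-specific comparison favours Fischer throughout, but the pooled figures favour Costa. The question is whether to condition on bowling type.
Since bowling type is a pre-existing factor (not a product of the player) and it affects the outcome on its own, it is a confounder. The stratified rates, not the pooled rate, identify the causal effect.
Standardising Costa to the population bowling type mix: 0.500·49/107 + 0.500·3/13 = 0.344.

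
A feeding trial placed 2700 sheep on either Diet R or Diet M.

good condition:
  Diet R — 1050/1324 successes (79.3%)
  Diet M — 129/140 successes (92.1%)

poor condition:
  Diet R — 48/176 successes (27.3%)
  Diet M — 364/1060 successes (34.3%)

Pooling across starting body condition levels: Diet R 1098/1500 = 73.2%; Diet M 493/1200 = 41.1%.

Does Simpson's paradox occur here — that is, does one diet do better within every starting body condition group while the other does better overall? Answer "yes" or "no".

Within each starting body condition level (good condition 79.3% vs 92.1%; poor condition 27.3% vs 34.3%), Diet M has the higher rate every time. Pooled: 73.2% vs 41.1% — Diet R has the higher rate overall. The two comparisons disagree.

yes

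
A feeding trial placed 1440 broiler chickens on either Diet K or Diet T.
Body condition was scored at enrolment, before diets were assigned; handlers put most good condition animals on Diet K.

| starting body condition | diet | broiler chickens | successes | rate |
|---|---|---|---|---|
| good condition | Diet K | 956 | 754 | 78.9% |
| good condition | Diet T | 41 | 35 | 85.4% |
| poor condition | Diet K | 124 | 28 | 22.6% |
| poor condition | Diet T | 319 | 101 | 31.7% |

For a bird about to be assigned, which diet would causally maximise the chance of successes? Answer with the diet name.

Diet T

The starting body condition-specific comparison favours Diet T throughout, but the pooled figures favour Diet K. The question is whether to condition on starting body condition.
The imbalance in starting body condition arose from how broiler chickens were allocated, not from anything the diet did; and starting body condition independently affects the outcome. The pooled gap is confounded — condition on starting body condition.
Within each level — good condition: 78.9% vs 85.4%; poor condition: 22.6% vs 31.7% — Diet T is higher every time.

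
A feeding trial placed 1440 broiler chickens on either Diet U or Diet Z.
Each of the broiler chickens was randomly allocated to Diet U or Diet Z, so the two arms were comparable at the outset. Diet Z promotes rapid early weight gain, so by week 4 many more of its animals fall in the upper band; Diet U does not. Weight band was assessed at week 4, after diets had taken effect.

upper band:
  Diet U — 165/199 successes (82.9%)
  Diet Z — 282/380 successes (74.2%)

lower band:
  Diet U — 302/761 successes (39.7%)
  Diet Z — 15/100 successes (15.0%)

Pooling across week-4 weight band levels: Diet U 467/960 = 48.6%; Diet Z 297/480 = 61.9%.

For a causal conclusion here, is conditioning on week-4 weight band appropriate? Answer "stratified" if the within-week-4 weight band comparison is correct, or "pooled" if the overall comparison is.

Week-4 weight band here is a post-treatment variable shaped by the diet; conditioning on it would introduce bias rather than remove it. The overall comparison is the causal one.
Pooled: Diet U 48.6% vs Diet Z 61.9%; Diet Z is higher overall.

pooled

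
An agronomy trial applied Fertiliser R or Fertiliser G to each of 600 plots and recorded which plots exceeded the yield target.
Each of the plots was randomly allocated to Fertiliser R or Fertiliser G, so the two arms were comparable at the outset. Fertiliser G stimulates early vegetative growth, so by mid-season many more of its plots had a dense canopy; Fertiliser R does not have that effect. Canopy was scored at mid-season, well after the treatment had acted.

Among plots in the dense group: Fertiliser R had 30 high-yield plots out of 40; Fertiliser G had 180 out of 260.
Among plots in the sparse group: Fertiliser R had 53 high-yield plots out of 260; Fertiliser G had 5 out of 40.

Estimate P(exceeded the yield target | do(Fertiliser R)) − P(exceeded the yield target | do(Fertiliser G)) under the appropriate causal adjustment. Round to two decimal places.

Because the fertiliser influences mid-season canopy, mid-season canopy is a post-treatment mediator, not a confounder. Stratifying on it would bias the estimate; the causal effect is the crude pooled difference.
The causal difference is the pooled difference: 0.277 − 0.617 = -0.340.

-0.34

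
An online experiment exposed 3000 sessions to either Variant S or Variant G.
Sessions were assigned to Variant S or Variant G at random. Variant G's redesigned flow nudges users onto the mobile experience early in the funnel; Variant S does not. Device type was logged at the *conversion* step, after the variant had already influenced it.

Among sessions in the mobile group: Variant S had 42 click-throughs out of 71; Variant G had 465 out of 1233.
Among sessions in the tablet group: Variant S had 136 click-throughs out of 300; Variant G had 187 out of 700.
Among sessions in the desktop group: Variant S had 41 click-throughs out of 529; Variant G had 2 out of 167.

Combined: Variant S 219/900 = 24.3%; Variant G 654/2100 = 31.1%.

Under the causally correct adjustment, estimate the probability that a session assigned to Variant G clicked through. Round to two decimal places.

0.31

The distribution of device type is itself part of what the variant does — it is an intermediate outcome. Holding it fixed would remove that part of the effect; the total effect is the pooled difference.
So P(outcome | do(Variant G)) is just the pooled rate for Variant G: 654/2100 = 0.311.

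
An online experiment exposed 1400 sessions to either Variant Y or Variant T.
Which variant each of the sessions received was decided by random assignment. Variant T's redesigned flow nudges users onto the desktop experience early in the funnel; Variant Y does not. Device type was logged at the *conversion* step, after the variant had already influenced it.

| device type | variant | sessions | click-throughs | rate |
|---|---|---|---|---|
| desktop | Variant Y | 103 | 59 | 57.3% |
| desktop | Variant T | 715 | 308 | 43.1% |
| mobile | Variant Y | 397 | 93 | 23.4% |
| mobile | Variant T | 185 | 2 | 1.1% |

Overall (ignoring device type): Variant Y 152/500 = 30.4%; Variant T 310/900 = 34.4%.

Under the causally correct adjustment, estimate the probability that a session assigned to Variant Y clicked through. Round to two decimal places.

0.30

The device type-specific comparison favours Variant Y throughout, but the pooled figures favour Variant T. The question is whether to condition on device type.
The distribution of device type is itself part of what the variant does — it is an intermediate outcome. Holding it fixed would remove that part of the effect; the total effect is the pooled difference.
So P(outcome | do(Variant Y)) is just the pooled rate for Variant Y: 152/500 = 0.304.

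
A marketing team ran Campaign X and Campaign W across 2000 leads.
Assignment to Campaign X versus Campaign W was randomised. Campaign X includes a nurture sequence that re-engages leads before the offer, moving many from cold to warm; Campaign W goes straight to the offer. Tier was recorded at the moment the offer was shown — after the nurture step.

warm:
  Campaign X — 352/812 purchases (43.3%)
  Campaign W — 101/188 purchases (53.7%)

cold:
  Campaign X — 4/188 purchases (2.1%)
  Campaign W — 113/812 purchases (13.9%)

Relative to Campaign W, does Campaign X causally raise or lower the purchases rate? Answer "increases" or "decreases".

increases

The engagement tier-specific comparison favours Campaign W throughout, but the pooled figures favour Campaign X. The question is whether to condition on engagement tier.
The distribution of engagement tier is itself part of what the campaign does — it is an intermediate outcome. Holding it fixed would remove that part of the effect; the total effect is the pooled difference.
Pooled: Campaign X 35.6% vs Campaign W 21.4%; Campaign X is higher overall.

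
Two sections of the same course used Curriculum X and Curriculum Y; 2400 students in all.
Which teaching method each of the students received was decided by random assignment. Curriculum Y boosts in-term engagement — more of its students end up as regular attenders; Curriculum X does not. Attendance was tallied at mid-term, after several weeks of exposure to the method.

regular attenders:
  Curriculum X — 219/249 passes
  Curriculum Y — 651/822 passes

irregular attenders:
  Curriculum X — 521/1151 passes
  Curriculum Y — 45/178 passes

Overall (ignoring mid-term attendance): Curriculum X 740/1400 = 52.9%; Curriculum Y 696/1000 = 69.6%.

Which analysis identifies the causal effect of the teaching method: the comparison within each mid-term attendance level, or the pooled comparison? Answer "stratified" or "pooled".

Curriculum X is higher inside every mid-term attendance stratum but Curriculum Y is higher in aggregate. Whether to stratify depends on how mid-term attendance relates to the teaching method.
Because the teaching method influences mid-term attendance, mid-term attendance is a post-treatment mediator, not a confounder. Stratifying on it would bias the estimate; the causal effect is the crude pooled difference.
Pooled: Curriculum X 52.9% vs Curriculum Y 69.6%; Curriculum Y is higher overall.

pooled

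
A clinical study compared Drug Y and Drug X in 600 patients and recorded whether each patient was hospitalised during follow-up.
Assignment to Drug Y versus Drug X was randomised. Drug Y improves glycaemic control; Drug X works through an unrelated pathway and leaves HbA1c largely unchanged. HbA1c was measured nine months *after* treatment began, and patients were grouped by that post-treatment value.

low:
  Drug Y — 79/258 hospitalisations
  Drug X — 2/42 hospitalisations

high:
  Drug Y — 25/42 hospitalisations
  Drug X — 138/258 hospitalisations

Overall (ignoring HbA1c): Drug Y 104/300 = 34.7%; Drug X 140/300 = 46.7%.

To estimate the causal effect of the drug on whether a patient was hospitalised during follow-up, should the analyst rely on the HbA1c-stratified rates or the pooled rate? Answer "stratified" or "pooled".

pooled

HbA1c lies on the pathway drug → HbA1c → outcome, so adjusting for it blocks the indirect effect. For the total causal effect of drug, use the unadjusted pooled rates.
Pooled: Drug Y 34.7% vs Drug X 46.7%; Drug Y is lower overall.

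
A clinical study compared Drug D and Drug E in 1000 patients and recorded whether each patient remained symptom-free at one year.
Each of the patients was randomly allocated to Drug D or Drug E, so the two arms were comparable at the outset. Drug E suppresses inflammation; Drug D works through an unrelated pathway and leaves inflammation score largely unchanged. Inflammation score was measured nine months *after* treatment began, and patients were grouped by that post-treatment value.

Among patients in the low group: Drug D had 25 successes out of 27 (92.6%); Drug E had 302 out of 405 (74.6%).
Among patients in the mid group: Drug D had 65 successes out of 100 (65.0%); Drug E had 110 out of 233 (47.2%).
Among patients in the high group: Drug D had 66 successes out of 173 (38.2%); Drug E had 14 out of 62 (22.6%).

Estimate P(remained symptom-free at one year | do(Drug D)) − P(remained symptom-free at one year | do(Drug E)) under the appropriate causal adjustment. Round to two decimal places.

-0.09

Within every inflammation score level Drug D has the higher rate, yet pooled Drug E does — Simpson's reversal.
Inflammation score is downstream of the drug. One should not condition on a consequence of treatment, so the overall rates are the right comparison.
The causal difference is the pooled difference: 0.520 − 0.609 = -0.089.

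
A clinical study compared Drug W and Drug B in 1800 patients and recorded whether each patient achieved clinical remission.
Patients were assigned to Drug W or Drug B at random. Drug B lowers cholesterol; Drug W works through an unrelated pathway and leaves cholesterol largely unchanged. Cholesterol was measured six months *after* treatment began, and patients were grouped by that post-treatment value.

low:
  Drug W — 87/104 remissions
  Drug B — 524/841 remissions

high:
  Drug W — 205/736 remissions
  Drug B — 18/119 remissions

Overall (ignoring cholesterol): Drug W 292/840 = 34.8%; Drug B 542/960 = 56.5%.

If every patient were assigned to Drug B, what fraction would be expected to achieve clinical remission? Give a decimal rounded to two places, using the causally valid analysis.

Within every cholesterol level Drug W has the higher rate, yet pooled Drug B does — Simpson's reversal.
Cholesterol is downstream of the drug. One should not condition on a consequence of treatment, so the overall rates are the right comparison.
So P(outcome | do(Drug B)) is just the pooled rate for Drug B: 542/960 = 0.565.

0.56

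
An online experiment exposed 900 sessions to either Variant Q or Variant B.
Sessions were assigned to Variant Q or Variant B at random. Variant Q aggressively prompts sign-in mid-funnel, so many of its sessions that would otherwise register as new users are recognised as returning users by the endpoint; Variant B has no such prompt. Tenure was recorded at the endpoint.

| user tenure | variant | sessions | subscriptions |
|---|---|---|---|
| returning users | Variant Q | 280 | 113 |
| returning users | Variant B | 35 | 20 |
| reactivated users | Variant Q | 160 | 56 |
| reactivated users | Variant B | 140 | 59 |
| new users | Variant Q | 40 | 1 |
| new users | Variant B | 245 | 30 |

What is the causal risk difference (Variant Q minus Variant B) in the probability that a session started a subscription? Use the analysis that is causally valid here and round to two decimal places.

Stratifying would compare variants among sessions the variants themselves sorted into user tenure groups — a form of selection on an intermediate. The unconditioned pooled rates give the total causal effect.
The causal difference is the pooled difference: 0.354 − 0.260 = +0.095.

+0.09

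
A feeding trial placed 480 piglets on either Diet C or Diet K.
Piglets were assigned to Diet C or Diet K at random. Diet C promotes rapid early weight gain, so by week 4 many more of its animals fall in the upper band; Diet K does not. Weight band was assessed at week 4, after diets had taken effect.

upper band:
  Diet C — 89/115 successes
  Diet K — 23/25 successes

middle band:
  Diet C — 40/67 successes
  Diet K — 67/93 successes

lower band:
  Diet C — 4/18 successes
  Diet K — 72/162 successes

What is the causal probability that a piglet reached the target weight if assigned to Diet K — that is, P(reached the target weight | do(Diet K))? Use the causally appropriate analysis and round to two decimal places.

Diet K is higher inside every week-4 weight band stratum but Diet C is higher in aggregate. Whether to stratify depends on how week-4 weight band relates to the diet.
Week-4 weight band is recorded after the diet and is itself shifted by it — it sits on the causal path from diet to outcome. Conditioning on a mediator would strip out part of the effect we want; the pooled comparison gives the total causal effect.
So P(outcome | do(Diet K)) is just the pooled rate for Diet K: 162/280 = 0.579.

0.58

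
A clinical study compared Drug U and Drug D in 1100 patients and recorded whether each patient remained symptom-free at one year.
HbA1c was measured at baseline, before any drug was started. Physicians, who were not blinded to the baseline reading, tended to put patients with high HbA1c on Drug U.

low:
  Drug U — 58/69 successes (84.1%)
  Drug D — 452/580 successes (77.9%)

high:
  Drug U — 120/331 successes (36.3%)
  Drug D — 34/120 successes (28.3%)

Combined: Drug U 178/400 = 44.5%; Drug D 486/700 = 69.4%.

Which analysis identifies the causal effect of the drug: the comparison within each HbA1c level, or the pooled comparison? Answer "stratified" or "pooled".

Drug U is higher inside every HbA1c stratum but Drug D is higher in aggregate. Whether to stratify depends on how HbA1c relates to the drug.
Here HbA1c is a common cause — it drives both which drug a case falls under and the outcome. The crude comparison mixes populations; the stratum-specific rates are the causally relevant ones.
Within each level — low: 84.1% vs 77.9%; high: 36.3% vs 28.3% — Drug U is higher every time.

stratified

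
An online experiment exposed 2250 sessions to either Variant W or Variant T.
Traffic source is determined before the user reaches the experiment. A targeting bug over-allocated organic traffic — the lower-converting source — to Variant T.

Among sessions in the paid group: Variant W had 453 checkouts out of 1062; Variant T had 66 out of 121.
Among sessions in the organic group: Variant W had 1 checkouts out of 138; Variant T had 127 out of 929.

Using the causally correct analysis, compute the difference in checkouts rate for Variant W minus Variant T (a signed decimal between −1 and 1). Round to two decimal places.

Since traffic source is a pre-existing factor (not a product of the variant) and it affects the outcome on its own, it is a confounder. The stratified rates, not the pooled rate, identify the causal effect.
Adjusting over the population distribution of traffic source: 0.526·(0.427−0.545) + 0.474·(0.007−0.137) = -0.124.

-0.12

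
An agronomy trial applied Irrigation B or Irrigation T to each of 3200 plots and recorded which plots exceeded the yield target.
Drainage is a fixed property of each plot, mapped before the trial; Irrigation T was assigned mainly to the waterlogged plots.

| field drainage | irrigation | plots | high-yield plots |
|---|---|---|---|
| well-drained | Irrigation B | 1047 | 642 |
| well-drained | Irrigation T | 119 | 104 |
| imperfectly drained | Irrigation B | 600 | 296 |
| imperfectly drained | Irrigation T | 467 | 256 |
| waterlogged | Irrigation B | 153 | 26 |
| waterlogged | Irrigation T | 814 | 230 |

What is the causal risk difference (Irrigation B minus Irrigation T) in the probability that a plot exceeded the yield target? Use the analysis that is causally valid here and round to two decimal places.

Field drainage satisfies the back-door criterion: it is not a descendant of the irrigation, and it blocks the spurious path from irrigation to outcome. Adjusting for it (i.e., using the within-field drainage rates) gives the causal effect.
Adjusting over the population distribution of field drainage: 0.364·(0.613−0.874) + 0.333·(0.493−0.548) + 0.302·(0.170−0.283) = -0.147.

-0.15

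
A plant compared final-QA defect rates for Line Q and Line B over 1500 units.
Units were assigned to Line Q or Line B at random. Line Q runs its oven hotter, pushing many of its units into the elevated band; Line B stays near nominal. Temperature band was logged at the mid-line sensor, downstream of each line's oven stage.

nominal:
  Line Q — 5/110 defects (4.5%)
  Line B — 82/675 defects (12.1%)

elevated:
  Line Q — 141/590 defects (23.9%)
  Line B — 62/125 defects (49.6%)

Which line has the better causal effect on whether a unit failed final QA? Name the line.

Line B

Because the line influences in-process temperature band, in-process temperature band is a post-treatment mediator, not a confounder. Stratifying on it would bias the estimate; the causal effect is the crude pooled difference.
Pooled: Line Q 20.9% vs Line B 18.0%; Line B is lower overall.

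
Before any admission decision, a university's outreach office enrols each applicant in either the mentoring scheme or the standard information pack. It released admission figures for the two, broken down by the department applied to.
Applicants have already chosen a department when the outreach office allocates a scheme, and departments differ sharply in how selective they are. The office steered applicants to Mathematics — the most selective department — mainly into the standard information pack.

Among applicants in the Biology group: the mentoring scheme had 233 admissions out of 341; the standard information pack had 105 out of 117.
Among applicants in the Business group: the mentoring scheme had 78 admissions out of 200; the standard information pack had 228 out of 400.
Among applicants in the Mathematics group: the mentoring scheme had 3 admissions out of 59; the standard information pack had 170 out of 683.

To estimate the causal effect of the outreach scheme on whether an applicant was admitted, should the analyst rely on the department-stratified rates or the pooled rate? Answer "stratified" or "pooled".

stratified

Department satisfies the back-door criterion: it is not a descendant of the outreach scheme, and it blocks the spurious path from outreach scheme to outcome. Adjusting for it (i.e., using the within-department rates) gives the causal effect.
Within each level — Biology: 68.3% vs 89.7%; Business: 39.0% vs 57.0%; Mathematics: 5.1% vs 24.9% — the standard information pack is higher every time.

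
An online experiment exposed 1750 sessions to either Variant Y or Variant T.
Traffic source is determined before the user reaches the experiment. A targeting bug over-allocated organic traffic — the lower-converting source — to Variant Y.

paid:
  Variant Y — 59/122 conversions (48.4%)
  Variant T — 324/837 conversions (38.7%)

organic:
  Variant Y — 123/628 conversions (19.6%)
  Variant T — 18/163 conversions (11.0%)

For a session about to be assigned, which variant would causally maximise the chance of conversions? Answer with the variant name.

Variant Y

The imbalance in traffic source arose from how sessions were allocated, not from anything the variant did; and traffic source independently affects the outcome. The pooled gap is confounded — condition on traffic source.
Within each level — paid: 48.4% vs 38.7%; organic: 19.6% vs 11.0% — Variant Y is higher every time.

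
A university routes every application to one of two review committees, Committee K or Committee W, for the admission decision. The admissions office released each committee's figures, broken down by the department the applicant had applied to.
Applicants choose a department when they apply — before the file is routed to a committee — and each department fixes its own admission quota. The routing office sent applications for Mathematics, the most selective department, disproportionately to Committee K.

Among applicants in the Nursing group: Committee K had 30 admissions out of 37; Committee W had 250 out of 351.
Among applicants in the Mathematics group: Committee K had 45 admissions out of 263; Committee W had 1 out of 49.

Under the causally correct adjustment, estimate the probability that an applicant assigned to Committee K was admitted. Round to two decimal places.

0.53

Department differs across review committees for reasons unrelated to any effect of the review committee itself, and it separately predicts the outcome — a classic confounder. We must compare within department levels.
Standardising Committee K to the population department mix: 0.554·30/37 + 0.446·45/263 = 0.526.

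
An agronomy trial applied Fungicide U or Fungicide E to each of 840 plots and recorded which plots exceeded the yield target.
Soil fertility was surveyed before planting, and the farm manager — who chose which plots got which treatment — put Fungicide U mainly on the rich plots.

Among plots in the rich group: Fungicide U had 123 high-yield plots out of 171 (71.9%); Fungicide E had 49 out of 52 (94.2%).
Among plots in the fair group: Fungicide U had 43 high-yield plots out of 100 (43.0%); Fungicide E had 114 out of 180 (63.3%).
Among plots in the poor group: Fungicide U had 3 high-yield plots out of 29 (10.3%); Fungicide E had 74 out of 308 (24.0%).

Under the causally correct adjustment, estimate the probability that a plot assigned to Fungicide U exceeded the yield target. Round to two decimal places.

0.38

The stratified and pooled comparisons disagree (Fungicide E wins within each soil fertility; Fungicide U wins overall), so the answer turns on the causal role of soil fertility.
The imbalance in soil fertility arose from how plots were allocated, not from anything the fungicide did; and soil fertility independently affects the outcome. The pooled gap is confounded — condition on soil fertility.
Standardising Fungicide U to the population soil fertility mix: 0.265·123/171 + 0.333·43/100 + 0.401·3/29 = 0.376.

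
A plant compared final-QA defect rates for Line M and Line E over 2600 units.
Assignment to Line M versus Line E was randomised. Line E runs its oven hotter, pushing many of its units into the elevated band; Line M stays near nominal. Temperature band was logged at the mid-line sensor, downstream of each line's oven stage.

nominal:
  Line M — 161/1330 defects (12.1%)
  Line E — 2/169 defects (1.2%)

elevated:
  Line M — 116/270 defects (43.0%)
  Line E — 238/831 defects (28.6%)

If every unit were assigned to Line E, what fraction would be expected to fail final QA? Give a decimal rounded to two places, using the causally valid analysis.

0.24

Within every in-process temperature band level Line E has the lower rate, yet pooled Line M does — Simpson's reversal.
Stratifying would compare lines among units the lines themselves sorted into in-process temperature band groups — a form of selection on an intermediate. The unconditioned pooled rates give the total causal effect.
So P(outcome | do(Line E)) is just the pooled rate for Line E: 240/1000 = 0.240.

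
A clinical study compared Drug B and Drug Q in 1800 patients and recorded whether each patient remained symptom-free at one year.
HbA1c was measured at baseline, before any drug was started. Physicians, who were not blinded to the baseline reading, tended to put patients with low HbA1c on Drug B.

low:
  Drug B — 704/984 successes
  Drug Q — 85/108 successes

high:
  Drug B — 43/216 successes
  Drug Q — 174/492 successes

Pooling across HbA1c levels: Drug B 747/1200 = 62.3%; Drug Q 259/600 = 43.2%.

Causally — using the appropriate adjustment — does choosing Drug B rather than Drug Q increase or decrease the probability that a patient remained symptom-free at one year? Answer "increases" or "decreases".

decreases

Nothing the drug does changes HbA1c; the imbalance is an allocation artefact. With HbA1c also predicting the outcome, the pooled figure is confounded, and the within-stratum comparison is the causal one.
Within each level — low: 71.5% vs 78.7%; high: 19.9% vs 35.4% — Drug Q is higher every time.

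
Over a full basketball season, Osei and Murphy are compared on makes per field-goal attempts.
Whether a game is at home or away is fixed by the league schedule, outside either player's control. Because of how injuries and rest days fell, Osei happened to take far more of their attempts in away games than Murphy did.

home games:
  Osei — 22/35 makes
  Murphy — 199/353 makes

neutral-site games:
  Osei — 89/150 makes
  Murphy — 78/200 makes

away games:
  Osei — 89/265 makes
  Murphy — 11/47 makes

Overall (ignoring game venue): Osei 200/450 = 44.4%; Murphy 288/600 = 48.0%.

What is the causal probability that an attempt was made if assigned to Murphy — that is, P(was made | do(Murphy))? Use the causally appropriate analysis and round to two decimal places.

The stratified and pooled comparisons disagree (Osei wins within each game venue; Murphy wins overall), so the answer turns on the causal role of game venue.
Here game venue is a common cause — it drives both which player a case falls under and the outcome. The crude comparison mixes populations; the stratum-specific rates are the causally relevant ones.
Standardising Murphy to the population game venue mix: 0.370·199/353 + 0.333·78/200 + 0.297·11/47 = 0.408.

0.41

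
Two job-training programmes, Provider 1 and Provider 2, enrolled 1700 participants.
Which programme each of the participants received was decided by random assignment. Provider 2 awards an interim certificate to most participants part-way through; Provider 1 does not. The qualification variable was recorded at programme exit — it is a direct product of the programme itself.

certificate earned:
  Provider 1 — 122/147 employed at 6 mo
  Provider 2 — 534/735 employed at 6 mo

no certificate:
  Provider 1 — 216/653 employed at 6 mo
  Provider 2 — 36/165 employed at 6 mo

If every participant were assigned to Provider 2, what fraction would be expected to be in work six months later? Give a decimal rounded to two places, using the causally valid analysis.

0.63

Qualification attained during the programme is recorded after the programme and is itself shifted by it — it sits on the causal path from programme to outcome. Conditioning on a mediator would strip out part of the effect we want; the pooled comparison gives the total causal effect.
So P(outcome | do(Provider 2)) is just the pooled rate for Provider 2: 570/900 = 0.633.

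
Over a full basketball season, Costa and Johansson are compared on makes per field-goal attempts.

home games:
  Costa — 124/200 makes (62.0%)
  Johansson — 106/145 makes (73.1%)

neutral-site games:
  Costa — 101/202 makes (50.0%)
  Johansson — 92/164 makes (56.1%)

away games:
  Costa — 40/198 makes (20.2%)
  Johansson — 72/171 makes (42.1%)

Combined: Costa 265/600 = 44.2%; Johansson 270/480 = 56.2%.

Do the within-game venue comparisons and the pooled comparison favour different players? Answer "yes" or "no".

Within each game venue level (home games 62.0% vs 73.1%; neutral-site games 50.0% vs 56.1%; away games 20.2% vs 42.1%), Johansson has the higher rate every time. Pooled: 44.2% vs 56.2% — Johansson has the higher rate overall. They agree.

no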